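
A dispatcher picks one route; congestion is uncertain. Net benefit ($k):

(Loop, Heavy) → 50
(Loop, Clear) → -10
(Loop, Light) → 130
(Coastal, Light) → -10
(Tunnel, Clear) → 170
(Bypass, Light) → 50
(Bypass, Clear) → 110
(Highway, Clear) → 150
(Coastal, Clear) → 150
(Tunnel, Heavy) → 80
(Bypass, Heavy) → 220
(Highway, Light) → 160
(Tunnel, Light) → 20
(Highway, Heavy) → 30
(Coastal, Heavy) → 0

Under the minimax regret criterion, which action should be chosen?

Bypass

Column bests: Clear=170, Light=160, Heavy=220.
Highway regrets: 20, 0, 190 → max 190
Bypass regrets: 60, 110, 0 → max 110
Loop regrets: 180, 30, 170 → max 180
Tunnel regrets: 0, 140, 140 → max 140
Coastal regrets: 20, 170, 220 → max 220
Smallest max regret = 110 → Bypass.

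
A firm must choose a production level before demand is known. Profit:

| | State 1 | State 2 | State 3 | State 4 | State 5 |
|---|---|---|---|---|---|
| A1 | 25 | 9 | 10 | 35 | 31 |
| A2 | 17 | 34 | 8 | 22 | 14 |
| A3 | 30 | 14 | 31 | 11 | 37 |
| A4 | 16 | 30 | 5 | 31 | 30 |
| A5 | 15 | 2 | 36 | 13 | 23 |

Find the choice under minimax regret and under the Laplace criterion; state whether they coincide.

Column bests: State 1=30, State 2=34, State 3=36, State 4=35, State 5=37.
A1 regrets: 5, 25, 26, 0, 6 → max 26
A2 regrets: 13, 0, 28, 13, 23 → max 28
A3 regrets: 0, 20, 5, 24, 0 → max 24
A4 regrets: 14, 4, 31, 4, 7 → max 31
A5 regrets: 15, 32, 0, 22, 14 → max 32
Smallest max regret = 24 → A3.
Row averages: A1=22, A2=19, A3=24.6, A4=22.4, A5=17.8
Highest average = 24.6 → A3.

minimax regret → A3; laplace → A3 (agree)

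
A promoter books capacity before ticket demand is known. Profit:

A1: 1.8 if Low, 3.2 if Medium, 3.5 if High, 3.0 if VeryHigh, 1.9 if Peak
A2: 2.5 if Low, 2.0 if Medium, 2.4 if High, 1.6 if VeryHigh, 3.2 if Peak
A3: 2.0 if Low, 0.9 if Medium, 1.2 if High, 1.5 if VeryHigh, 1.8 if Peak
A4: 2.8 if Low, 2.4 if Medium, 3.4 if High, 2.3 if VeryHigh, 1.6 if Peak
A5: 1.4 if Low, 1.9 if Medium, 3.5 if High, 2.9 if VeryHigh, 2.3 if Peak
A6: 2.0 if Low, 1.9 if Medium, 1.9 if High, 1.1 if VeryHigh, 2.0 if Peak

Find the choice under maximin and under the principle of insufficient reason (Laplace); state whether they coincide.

Row minima: A1=1.8, A2=1.6, A3=0.9, A4=1.6, A5=1.4, A6=1.1
Best worst-case = 1.8 → A1.
Row averages: A1=2.68, A2=2.34, A3=1.48, A4=2.5, A5=2.4, A6=1.78
Highest average = 2.68 → A1.

maximin → A1; laplace → A1 (agree)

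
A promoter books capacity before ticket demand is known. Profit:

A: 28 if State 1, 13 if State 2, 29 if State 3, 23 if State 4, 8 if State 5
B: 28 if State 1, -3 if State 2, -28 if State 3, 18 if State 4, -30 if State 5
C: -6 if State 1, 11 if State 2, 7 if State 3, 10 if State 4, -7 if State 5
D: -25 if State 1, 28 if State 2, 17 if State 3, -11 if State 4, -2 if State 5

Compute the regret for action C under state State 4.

Best payoff under State 4 is 23.
Regret = 23 − 10 = 13.

13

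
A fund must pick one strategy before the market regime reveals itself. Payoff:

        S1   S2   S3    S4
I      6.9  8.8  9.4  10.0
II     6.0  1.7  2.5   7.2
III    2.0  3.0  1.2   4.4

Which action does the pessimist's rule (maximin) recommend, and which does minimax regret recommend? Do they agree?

Row minima: I=6.9, II=1.7, III=1.2
Best worst-case = 6.9 → I.
Column bests: S1=6.9, S2=8.8, S3=9.4, S4=10.0.
I regrets: 0.0, 0.0, 0.0, 0.0 → max 0.0
II regrets: 0.9, 7.1, 6.9, 2.8 → max 7.1
III regrets: 4.9, 5.8, 8.2, 5.6 → max 8.2
Smallest max regret = 0.0 → I.

maximin → I; minimax regret → I (agree)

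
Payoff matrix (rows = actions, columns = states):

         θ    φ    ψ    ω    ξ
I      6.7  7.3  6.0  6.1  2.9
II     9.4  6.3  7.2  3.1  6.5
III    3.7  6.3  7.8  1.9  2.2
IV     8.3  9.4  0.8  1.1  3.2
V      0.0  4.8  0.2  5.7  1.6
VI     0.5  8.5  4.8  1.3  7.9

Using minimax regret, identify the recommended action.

Column bests: θ=9.4, φ=9.4, ψ=7.8, ω=6.1, ξ=7.9.
I regrets: 2.7, 2.1, 1.8, 0.0, 5.0 → max 5.0
II regrets: 0.0, 3.1, 0.6, 3.0, 1.4 → max 3.1
III regrets: 5.7, 3.1, 0.0, 4.2, 5.7 → max 5.7
IV regrets: 1.1, 0.0, 7.0, 5.0, 4.7 → max 7.0
V regrets: 9.4, 4.6, 7.6, 0.4, 6.3 → max 9.4
VI regrets: 8.9, 0.9, 3.0, 4.8, 0.0 → max 8.9
Smallest max regret = 3.1 → II.

II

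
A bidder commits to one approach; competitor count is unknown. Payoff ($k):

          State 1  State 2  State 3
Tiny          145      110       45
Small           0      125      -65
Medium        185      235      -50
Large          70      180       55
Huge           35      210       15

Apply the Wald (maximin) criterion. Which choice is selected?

Large

Row minima: Tiny=45, Small=-65, Medium=-50, Large=55, Huge=15
Best worst-case = 55 → Large.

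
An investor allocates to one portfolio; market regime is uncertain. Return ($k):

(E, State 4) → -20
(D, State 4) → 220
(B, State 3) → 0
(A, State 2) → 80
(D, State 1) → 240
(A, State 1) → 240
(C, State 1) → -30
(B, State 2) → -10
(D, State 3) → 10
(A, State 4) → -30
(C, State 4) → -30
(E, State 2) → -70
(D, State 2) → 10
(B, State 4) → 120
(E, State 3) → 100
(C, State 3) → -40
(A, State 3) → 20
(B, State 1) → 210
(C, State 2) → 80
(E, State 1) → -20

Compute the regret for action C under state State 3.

Best payoff under State 3 is 100.
Regret = 100 − (-40) = 140.

140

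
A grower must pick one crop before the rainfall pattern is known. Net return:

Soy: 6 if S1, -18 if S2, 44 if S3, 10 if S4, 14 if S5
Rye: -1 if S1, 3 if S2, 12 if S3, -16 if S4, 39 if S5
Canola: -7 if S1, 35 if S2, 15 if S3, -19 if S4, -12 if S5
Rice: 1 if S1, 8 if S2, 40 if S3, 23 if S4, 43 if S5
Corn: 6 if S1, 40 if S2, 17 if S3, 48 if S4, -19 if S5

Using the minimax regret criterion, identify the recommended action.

Rice

Column bests: S1=6, S2=40, S3=44, S4=48, S5=43.
Soy regrets: 0, 58, 0, 38, 29 → max 58
Rye regrets: 7, 37, 32, 64, 4 → max 64
Canola regrets: 13, 5, 29, 67, 55 → max 67
Rice regrets: 5, 32, 4, 25, 0 → max 32
Corn regrets: 0, 0, 27, 0, 62 → max 62
Smallest max regret = 32 → Rice.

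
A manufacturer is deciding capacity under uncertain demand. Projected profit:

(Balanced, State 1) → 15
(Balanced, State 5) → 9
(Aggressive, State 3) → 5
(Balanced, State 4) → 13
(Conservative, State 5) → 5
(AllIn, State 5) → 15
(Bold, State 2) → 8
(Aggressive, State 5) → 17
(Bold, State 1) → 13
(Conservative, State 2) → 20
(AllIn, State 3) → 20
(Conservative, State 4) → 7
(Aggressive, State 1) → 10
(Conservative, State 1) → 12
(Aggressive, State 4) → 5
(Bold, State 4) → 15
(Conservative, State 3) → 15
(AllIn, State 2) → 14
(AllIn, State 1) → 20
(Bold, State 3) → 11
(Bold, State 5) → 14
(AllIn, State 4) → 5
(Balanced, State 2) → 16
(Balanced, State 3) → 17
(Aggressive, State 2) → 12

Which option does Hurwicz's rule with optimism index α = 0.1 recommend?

Conservative: 0.1·20 + 0.9·5 = 6.5
Balanced: 0.1·17 + 0.9·9 = 9.8
Aggressive: 0.1·17 + 0.9·5 = 6.2
Bold: 0.1·15 + 0.9·8 = 8.7
AllIn: 0.1·20 + 0.9·5 = 6.5
Highest Hurwicz score = 9.8 → Balanced.

Balanced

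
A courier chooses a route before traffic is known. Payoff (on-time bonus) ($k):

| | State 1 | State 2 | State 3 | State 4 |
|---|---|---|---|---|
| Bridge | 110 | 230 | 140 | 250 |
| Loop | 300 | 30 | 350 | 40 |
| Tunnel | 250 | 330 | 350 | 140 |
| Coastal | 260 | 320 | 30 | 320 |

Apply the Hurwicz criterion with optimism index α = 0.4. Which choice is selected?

Tunnel

Bridge: 0.4·250 + 0.6·110 = 166
Loop: 0.4·350 + 0.6·30 = 158
Tunnel: 0.4·350 + 0.6·140 = 224
Coastal: 0.4·320 + 0.6·30 = 146
Highest Hurwicz score = 224 → Tunnel.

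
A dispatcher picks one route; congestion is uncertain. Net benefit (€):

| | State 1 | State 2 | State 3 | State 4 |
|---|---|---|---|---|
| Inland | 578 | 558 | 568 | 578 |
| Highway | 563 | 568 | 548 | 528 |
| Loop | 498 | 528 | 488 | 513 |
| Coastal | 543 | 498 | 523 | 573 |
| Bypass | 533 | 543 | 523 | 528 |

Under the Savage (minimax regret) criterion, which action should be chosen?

Column bests: State 1=578, State 2=568, State 3=568, State 4=578.
Inland regrets: 0, 10, 0, 0 → max 10
Highway regrets: 15, 0, 20, 50 → max 50
Loop regrets: 80, 40, 80, 65 → max 80
Coastal regrets: 35, 70, 45, 5 → max 70
Bypass regrets: 45, 25, 45, 50 → max 50
Smallest max regret = 10 → Inland.

Inland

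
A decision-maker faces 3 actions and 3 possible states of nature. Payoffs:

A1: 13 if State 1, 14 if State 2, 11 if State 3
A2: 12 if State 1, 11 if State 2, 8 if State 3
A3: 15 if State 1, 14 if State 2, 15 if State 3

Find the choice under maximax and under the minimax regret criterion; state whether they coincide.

maximax → A3; minimax regret → A3 (agree)

Row maxima: A1=14, A2=12, A3=15
Best best-case = 15 → A3.
Column bests: State 1=15, State 2=14, State 3=15.
A1 regrets: 2, 0, 4 → max 4
A2 regrets: 3, 3, 7 → max 7
A3 regrets: 0, 0, 0 → max 0
Smallest max regret = 0 → A3.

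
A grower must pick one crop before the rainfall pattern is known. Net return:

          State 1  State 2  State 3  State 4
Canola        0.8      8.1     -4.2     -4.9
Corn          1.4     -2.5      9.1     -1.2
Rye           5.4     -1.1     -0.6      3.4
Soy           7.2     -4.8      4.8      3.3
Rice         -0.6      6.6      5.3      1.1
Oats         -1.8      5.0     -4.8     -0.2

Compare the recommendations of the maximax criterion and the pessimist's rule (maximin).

maximax → Corn; maximin → Rice (disagree)

Row maxima: Canola=8.1, Corn=9.1, Rye=5.4, Soy=7.2, Rice=6.6, Oats=5.0
Best best-case = 9.1 → Corn.
Row minima: Canola=-4.9, Corn=-2.5, Rye=-1.1, Soy=-4.8, Rice=-0.6, Oats=-4.8
Best worst-case = -0.6 → Rice.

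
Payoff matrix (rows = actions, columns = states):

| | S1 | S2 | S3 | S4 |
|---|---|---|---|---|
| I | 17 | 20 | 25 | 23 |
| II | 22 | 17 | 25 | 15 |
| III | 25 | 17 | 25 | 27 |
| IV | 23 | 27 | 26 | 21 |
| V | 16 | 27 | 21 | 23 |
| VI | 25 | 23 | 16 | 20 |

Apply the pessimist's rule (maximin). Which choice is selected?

Row minima: I=17, II=15, III=17, IV=21, V=16, VI=16
Best worst-case = 21 → IV.

IV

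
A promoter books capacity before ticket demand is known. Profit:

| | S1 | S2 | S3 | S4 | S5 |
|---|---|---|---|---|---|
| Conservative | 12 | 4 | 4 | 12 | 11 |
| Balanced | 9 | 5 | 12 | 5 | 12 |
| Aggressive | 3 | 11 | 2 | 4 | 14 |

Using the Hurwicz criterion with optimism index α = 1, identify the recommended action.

Conservative: 1·12 + 0·4 = 12
Balanced: 1·12 + 0·5 = 12
Aggressive: 1·14 + 0·2 = 14
Highest Hurwicz score = 14 → Aggressive.

Aggressive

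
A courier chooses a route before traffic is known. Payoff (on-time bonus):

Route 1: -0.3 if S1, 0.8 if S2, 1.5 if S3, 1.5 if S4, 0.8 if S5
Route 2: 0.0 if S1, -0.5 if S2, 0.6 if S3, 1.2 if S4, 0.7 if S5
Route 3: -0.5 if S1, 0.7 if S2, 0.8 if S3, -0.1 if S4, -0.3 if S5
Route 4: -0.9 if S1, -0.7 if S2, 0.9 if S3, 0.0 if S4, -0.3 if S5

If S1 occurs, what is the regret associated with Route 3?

0.5

Best payoff under S1 is 0.0.
Regret = 0.0 − (-0.5) = 0.5.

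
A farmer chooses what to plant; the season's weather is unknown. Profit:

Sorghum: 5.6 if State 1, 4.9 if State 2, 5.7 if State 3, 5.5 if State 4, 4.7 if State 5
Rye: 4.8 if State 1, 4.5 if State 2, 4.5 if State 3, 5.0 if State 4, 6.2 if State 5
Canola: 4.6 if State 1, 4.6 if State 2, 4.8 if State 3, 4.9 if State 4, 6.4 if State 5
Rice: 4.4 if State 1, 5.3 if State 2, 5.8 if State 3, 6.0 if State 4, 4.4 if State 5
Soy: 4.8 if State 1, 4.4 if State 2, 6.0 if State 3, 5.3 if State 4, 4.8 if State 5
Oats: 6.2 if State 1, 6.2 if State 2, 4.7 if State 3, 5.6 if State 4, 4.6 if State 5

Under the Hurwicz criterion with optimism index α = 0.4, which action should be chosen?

Canola

Sorghum: 0.4·5.7 + 0.6·4.7 = 5.1
Rye: 0.4·6.2 + 0.6·4.5 = 5.18
Canola: 0.4·6.4 + 0.6·4.6 = 5.32
Rice: 0.4·6.0 + 0.6·4.4 = 5.04
Soy: 0.4·6.0 + 0.6·4.4 = 5.04
Oats: 0.4·6.2 + 0.6·4.6 = 5.24
Highest Hurwicz score = 5.32 → Canola.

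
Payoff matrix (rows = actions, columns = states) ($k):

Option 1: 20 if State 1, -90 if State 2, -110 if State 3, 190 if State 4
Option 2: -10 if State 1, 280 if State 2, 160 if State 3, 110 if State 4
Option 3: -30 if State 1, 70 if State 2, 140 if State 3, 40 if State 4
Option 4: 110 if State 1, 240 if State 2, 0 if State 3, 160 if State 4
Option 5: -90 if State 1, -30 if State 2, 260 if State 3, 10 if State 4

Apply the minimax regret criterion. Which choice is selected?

Option 2

Column bests: State 1=110, State 2=280, State 3=260, State 4=190.
Option 1 regrets: 90, 370, 370, 0 → max 370
Option 2 regrets: 120, 0, 100, 80 → max 120
Option 3 regrets: 140, 210, 120, 150 → max 210
Option 4 regrets: 0, 40, 260, 30 → max 260
Option 5 regrets: 200, 310, 0, 180 → max 310
Smallest max regret = 120 → Option 2.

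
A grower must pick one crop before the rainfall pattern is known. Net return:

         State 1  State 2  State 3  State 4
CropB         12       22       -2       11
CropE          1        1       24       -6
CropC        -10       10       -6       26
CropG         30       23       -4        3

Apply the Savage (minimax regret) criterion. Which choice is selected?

CropB

Column bests: State 1=30, State 2=23, State 3=24, State 4=26.
CropB regrets: 18, 1, 26, 15 → max 26
CropE regrets: 29, 22, 0, 32 → max 32
CropC regrets: 40, 13, 30, 0 → max 40
CropG regrets: 0, 0, 28, 23 → max 28
Smallest max regret = 26 → CropB.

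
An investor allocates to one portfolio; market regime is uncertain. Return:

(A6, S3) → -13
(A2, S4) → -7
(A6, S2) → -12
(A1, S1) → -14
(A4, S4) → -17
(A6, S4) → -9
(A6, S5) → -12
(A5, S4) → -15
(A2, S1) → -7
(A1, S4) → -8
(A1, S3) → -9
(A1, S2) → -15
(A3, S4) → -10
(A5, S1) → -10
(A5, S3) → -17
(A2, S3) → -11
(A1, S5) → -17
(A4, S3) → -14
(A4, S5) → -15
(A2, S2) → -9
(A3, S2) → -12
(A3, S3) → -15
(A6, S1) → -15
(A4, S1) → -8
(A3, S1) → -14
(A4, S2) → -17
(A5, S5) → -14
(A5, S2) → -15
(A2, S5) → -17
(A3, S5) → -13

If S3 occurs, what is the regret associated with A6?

Best payoff under S3 is -9.
Regret = -9 − (-13) = 4.

4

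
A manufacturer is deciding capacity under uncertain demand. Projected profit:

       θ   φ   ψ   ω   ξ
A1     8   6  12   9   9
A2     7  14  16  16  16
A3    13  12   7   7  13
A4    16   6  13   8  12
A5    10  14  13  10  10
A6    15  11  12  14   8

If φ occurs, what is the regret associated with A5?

Best payoff under φ is 14.
Regret = 14 − 14 = 0.

0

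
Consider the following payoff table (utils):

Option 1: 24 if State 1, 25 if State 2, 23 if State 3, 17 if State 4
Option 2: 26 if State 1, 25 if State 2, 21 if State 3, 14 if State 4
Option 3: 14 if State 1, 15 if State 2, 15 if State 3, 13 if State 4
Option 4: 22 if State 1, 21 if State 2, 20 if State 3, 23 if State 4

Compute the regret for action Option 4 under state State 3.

Best payoff under State 3 is 23.
Regret = 23 − 20 = 3.

3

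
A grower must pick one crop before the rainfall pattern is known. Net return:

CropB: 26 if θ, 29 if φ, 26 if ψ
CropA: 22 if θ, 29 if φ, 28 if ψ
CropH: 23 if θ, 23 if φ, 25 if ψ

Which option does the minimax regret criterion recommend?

CropB

Column bests: θ=26, φ=29, ψ=28.
CropB regrets: 0, 0, 2 → max 2
CropA regrets: 4, 0, 0 → max 4
CropH regrets: 3, 6, 3 → max 6
Smallest max regret = 2 → CropB.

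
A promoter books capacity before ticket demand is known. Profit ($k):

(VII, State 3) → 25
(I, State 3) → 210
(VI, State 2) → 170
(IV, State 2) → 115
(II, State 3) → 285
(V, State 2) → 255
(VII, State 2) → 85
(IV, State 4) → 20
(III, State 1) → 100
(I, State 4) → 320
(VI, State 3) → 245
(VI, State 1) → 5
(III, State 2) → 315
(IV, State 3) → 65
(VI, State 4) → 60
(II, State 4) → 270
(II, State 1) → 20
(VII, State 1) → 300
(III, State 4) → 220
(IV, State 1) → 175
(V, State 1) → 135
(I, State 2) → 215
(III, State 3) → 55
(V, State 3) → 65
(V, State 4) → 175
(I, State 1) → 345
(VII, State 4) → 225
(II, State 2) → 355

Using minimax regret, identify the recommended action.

Column bests: State 1=345, State 2=355, State 3=285, State 4=320.
I regrets: 0, 140, 75, 0 → max 140
II regrets: 325, 0, 0, 50 → max 325
III regrets: 245, 40, 230, 100 → max 245
IV regrets: 170, 240, 220, 300 → max 300
V regrets: 210, 100, 220, 145 → max 220
VI regrets: 340, 185, 40, 260 → max 340
VII regrets: 45, 270, 260, 95 → max 270
Smallest max regret = 140 → I.

I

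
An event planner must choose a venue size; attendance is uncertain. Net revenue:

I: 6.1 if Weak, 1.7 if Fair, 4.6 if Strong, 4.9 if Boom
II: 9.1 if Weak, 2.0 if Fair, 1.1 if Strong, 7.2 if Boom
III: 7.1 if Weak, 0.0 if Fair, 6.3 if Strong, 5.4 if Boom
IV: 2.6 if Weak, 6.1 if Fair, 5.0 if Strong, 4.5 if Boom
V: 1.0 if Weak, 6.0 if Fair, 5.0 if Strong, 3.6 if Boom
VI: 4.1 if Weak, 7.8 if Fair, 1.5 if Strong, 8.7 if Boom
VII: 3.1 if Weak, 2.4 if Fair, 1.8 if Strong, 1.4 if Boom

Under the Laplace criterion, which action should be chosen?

VI

Row averages: I=4.325, II=4.85, III=4.7, IV=4.55, V=3.9, VI=5.525, VII=2.175
Highest average = 5.525 → VI.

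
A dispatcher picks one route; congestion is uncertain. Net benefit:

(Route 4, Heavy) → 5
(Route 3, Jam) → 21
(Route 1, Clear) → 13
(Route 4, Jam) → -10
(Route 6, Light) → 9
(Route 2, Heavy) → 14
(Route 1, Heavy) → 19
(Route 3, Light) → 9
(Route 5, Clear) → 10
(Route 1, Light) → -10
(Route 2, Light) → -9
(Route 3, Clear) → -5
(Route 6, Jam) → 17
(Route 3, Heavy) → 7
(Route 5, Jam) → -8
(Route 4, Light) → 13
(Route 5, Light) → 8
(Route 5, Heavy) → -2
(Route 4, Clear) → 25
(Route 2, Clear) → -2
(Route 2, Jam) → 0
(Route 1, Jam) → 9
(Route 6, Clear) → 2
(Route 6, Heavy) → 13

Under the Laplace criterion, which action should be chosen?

Row averages: Route 1=7.75, Route 2=0.75, Route 3=8, Route 4=8.25, Route 5=2, Route 6=10.25
Highest average = 10.25 → Route 6.

Route 6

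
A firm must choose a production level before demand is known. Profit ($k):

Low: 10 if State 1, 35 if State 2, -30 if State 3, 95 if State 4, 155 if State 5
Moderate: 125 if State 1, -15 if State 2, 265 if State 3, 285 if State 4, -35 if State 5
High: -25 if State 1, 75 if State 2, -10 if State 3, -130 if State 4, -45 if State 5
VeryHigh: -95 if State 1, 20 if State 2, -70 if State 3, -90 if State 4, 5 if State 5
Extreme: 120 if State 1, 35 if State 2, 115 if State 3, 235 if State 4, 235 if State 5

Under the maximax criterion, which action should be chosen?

Moderate

Row maxima: Low=155, Moderate=285, High=75, VeryHigh=20, Extreme=235
Best best-case = 285 → Moderate.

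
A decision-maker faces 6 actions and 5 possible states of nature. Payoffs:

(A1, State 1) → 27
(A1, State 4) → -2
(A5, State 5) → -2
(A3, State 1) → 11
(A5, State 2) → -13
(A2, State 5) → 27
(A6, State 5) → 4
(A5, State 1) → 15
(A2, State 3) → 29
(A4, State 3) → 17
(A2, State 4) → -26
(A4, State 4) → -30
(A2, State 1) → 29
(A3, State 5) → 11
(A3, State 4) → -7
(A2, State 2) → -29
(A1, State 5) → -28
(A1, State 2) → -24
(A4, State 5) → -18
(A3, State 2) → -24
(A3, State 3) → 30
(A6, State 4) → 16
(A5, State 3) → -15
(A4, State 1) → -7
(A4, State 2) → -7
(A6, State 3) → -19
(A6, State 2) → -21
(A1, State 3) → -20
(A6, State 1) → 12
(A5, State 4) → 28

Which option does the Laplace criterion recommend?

Row averages: A1=-9.4, A2=6, A3=4.2, A4=-9, A5=2.6, A6=-1.6
Highest average = 6 → A2.

A2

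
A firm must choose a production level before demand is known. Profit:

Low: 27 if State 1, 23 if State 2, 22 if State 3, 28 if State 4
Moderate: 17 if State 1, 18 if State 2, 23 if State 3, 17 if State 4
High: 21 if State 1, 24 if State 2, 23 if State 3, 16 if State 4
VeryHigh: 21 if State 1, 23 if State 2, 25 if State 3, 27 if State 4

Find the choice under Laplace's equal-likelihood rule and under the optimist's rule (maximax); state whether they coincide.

Row averages: Low=25, Moderate=18.75, High=21, VeryHigh=24
Highest average = 25 → Low.
Row maxima: Low=28, Moderate=23, High=24, VeryHigh=27
Best best-case = 28 → Low.

laplace → Low; maximax → Low (agree)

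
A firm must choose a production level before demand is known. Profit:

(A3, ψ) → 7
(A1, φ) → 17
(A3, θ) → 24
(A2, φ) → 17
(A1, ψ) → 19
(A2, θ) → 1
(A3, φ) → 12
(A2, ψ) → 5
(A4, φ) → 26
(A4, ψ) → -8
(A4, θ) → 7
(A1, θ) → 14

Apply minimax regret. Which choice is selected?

Column bests: θ=24, φ=26, ψ=19.
A1 regrets: 10, 9, 0 → max 10
A2 regrets: 23, 9, 14 → max 23
A3 regrets: 0, 14, 12 → max 14
A4 regrets: 17, 0, 27 → max 27
Smallest max regret = 10 → A1.

A1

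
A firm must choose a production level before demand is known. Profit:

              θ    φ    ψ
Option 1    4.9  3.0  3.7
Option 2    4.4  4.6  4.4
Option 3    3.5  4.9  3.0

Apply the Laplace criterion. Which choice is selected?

Option 2

Row averages: Option 1=58/15, Option 2=67/15, Option 3=3.8
Highest average = 67/15 → Option 2.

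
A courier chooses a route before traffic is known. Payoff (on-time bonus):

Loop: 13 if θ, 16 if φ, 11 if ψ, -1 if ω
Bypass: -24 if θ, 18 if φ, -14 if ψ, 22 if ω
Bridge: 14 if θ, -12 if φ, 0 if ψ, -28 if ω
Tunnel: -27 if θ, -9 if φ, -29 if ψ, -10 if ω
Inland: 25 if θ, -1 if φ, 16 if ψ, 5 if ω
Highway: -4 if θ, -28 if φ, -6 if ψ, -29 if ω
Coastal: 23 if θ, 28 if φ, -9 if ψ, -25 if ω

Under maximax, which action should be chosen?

Row maxima: Loop=16, Bypass=22, Bridge=14, Tunnel=-9, Inland=25, Highway=-4, Coastal=28
Best best-case = 28 → Coastal.

Coastal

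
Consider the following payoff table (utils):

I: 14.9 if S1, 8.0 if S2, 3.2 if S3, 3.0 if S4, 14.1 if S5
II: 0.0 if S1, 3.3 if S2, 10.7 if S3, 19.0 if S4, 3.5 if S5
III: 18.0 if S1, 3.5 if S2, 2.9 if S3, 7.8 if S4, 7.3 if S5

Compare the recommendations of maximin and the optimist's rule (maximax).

Row minima: I=3.0, II=0.0, III=2.9
Best worst-case = 3.0 → I.
Row maxima: I=14.9, II=19.0, III=18.0
Best best-case = 19.0 → II.

maximin → I; maximax → II (disagree)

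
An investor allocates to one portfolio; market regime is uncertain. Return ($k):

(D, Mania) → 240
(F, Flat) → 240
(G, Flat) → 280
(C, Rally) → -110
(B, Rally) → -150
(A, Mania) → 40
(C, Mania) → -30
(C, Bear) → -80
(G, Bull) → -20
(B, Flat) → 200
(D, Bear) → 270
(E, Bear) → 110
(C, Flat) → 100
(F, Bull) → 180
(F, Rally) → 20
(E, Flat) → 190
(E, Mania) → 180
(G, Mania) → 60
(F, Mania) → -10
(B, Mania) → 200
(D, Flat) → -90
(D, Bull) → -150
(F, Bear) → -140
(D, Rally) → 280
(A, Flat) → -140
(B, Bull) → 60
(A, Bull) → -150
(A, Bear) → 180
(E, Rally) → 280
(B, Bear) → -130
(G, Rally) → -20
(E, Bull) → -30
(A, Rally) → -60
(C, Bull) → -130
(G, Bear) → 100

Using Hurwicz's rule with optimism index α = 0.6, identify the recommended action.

A: 0.6·180 + 0.4·(-150) = 48
B: 0.6·200 + 0.4·(-150) = 60
C: 0.6·100 + 0.4·(-130) = 8
D: 0.6·280 + 0.4·(-150) = 108
E: 0.6·280 + 0.4·(-30) = 156
F: 0.6·240 + 0.4·(-140) = 88
G: 0.6·280 + 0.4·(-20) = 160
Highest Hurwicz score = 160 → G.

G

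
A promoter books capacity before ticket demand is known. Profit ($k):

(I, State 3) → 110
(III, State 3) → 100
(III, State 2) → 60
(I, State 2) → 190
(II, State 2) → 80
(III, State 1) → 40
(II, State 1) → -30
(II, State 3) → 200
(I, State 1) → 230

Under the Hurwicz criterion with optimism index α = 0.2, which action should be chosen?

I: 0.2·230 + 0.8·110 = 134
II: 0.2·200 + 0.8·(-30) = 16
III: 0.2·100 + 0.8·40 = 52
Highest Hurwicz score = 134 → I.

I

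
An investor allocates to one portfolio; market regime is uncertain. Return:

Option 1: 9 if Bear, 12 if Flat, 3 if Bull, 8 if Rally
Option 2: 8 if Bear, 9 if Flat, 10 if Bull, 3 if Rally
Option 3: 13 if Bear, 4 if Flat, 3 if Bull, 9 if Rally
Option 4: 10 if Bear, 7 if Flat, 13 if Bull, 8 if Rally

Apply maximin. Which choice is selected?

Row minima: Option 1=3, Option 2=3, Option 3=3, Option 4=7
Best worst-case = 7 → Option 4.

Option 4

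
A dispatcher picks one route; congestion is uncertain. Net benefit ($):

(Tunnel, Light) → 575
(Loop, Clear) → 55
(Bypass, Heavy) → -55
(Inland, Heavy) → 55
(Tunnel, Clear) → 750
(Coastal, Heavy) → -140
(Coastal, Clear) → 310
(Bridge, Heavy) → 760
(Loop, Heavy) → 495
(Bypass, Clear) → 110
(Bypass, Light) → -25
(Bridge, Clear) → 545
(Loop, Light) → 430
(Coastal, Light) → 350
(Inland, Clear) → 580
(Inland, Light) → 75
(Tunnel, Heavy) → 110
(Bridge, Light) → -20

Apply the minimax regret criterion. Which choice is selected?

Bridge

Column bests: Clear=750, Light=575, Heavy=760.
Bridge regrets: 205, 595, 0 → max 595
Loop regrets: 695, 145, 265 → max 695
Coastal regrets: 440, 225, 900 → max 900
Bypass regrets: 640, 600, 815 → max 815
Inland regrets: 170, 500, 705 → max 705
Tunnel regrets: 0, 0, 650 → max 650
Smallest max regret = 595 → Bridge.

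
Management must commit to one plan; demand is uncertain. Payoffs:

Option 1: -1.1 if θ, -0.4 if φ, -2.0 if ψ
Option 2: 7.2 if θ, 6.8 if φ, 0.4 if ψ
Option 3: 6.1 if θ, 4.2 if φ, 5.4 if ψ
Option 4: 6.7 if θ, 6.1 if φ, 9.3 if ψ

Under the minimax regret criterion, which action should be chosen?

Option 4

Column bests: θ=7.2, φ=6.8, ψ=9.3.
Option 1 regrets: 8.3, 7.2, 11.3 → max 11.3
Option 2 regrets: 0.0, 0.0, 8.9 → max 8.9
Option 3 regrets: 1.1, 2.6, 3.9 → max 3.9
Option 4 regrets: 0.5, 0.7, 0.0 → max 0.7
Smallest max regret = 0.7 → Option 4.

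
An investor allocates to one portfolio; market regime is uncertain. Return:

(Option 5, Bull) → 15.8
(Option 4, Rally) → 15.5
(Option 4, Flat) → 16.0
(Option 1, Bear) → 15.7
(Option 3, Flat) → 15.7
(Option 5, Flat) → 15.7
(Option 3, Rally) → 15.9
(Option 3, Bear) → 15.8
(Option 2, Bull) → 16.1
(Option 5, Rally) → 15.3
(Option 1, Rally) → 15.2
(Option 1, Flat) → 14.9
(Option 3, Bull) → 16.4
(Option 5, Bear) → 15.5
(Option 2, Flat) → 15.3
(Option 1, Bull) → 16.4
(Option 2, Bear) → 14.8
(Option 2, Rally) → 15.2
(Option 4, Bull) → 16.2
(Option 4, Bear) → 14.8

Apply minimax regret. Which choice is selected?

Option 3

Column bests: Bear=15.8, Flat=16.0, Bull=16.4, Rally=15.9.
Option 1 regrets: 0.1, 1.1, 0.0, 0.7 → max 1.1
Option 2 regrets: 1.0, 0.7, 0.3, 0.7 → max 1.0
Option 3 regrets: 0.0, 0.3, 0.0, 0.0 → max 0.3
Option 4 regrets: 1.0, 0.0, 0.2, 0.4 → max 1.0
Option 5 regrets: 0.3, 0.3, 0.6, 0.6 → max 0.6
Smallest max regret = 0.3 → Option 3.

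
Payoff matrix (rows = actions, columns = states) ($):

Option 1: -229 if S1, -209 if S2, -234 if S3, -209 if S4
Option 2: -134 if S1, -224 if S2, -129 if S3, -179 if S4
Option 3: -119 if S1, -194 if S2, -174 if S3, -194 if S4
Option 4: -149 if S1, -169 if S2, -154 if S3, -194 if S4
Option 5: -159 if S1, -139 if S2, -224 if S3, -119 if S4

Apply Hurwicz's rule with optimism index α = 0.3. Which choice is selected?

Option 3

Option 1: 0.3·(-209) + 0.7·(-234) = -226.5
Option 2: 0.3·(-129) + 0.7·(-224) = -195.5
Option 3: 0.3·(-119) + 0.7·(-194) = -171.5
Option 4: 0.3·(-149) + 0.7·(-194) = -180.5
Option 5: 0.3·(-119) + 0.7·(-224) = -192.5
Highest Hurwicz score = -171.5 → Option 3.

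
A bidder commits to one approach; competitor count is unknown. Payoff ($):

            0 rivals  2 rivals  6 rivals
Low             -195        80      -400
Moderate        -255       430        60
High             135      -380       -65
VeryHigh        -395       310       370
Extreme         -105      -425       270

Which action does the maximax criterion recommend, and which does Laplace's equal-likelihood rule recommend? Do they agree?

Row maxima: Low=80, Moderate=430, High=135, VeryHigh=370, Extreme=270
Best best-case = 430 → Moderate.
Row averages: Low=-515/3, Moderate=235/3, High=-310/3, VeryHigh=95, Extreme=-260/3
Highest average = 95 → VeryHigh.

maximax → Moderate; laplace → VeryHigh (disagree)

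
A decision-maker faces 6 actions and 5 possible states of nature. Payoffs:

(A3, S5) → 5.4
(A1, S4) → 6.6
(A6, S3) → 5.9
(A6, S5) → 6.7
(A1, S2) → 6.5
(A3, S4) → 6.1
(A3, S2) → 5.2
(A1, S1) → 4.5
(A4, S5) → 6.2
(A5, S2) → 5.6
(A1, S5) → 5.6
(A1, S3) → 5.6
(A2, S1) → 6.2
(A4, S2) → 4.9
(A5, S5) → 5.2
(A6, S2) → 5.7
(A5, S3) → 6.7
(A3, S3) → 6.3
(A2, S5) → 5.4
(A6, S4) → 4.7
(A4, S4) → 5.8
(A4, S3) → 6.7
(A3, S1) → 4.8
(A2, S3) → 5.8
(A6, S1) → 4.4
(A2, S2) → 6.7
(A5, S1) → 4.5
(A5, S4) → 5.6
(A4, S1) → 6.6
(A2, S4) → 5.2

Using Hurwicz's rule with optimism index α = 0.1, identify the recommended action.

A1: 0.1·6.6 + 0.9·4.5 = 4.71
A2: 0.1·6.7 + 0.9·5.2 = 5.35
A3: 0.1·6.3 + 0.9·4.8 = 4.95
A4: 0.1·6.7 + 0.9·4.9 = 5.08
A5: 0.1·6.7 + 0.9·4.5 = 4.72
A6: 0.1·6.7 + 0.9·4.4 = 4.63
Highest Hurwicz score = 5.35 → A2.

A2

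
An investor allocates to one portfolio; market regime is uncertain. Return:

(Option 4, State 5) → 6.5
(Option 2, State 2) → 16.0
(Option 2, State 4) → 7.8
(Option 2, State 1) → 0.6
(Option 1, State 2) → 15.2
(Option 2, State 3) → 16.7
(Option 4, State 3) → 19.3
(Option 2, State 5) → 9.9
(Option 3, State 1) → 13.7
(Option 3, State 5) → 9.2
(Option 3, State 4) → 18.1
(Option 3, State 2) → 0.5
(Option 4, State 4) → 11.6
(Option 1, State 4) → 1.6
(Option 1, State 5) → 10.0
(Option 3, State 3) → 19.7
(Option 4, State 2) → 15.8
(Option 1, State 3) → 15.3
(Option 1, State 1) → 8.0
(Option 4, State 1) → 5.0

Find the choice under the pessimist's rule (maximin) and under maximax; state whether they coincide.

Row minima: Option 1=1.6, Option 2=0.6, Option 3=0.5, Option 4=5.0
Best worst-case = 5.0 → Option 4.
Row maxima: Option 1=15.3, Option 2=16.7, Option 3=19.7, Option 4=19.3
Best best-case = 19.7 → Option 3.

maximin → Option 4; maximax → Option 3 (disagree)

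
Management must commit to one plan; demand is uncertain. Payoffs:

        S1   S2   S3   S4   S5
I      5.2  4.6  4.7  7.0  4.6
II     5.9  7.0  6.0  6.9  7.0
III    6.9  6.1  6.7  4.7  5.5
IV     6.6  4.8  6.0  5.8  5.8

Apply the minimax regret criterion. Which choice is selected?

II

Column bests: S1=6.9, S2=7.0, S3=6.7, S4=7.0, S5=7.0.
I regrets: 1.7, 2.4, 2.0, 0.0, 2.4 → max 2.4
II regrets: 1.0, 0.0, 0.7, 0.1, 0.0 → max 1.0
III regrets: 0.0, 0.9, 0.0, 2.3, 1.5 → max 2.3
IV regrets: 0.3, 2.2, 0.7, 1.2, 1.2 → max 2.2
Smallest max regret = 1.0 → II.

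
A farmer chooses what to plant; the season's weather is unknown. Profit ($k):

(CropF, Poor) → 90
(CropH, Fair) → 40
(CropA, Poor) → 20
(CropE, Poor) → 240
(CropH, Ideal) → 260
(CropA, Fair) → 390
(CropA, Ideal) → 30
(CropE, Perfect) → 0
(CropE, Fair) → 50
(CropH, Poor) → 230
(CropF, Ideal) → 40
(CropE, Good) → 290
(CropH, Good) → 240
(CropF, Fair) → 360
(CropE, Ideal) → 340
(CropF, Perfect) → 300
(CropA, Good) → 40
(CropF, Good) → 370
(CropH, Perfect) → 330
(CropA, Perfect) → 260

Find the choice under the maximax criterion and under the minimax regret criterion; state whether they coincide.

Row maxima: CropF=370, CropH=330, CropA=390, CropE=340
Best best-case = 390 → CropA.
Column bests: Poor=240, Fair=390, Good=370, Ideal=340, Perfect=330.
CropF regrets: 150, 30, 0, 300, 30 → max 300
CropH regrets: 10, 350, 130, 80, 0 → max 350
CropA regrets: 220, 0, 330, 310, 70 → max 330
CropE regrets: 0, 340, 80, 0, 330 → max 340
Smallest max regret = 300 → CropF.

maximax → CropA; minimax regret → CropF (disagree)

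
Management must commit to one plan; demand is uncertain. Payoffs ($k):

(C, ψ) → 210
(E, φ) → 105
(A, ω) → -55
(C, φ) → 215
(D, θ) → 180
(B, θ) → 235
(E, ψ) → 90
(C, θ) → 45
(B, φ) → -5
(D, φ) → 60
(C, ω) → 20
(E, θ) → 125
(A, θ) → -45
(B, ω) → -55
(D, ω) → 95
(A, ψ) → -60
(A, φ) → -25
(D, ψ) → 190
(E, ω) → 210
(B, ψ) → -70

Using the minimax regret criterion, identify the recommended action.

Column bests: θ=235, φ=215, ψ=210, ω=210.
A regrets: 280, 240, 270, 265 → max 280
B regrets: 0, 220, 280, 265 → max 280
C regrets: 190, 0, 0, 190 → max 190
D regrets: 55, 155, 20, 115 → max 155
E regrets: 110, 110, 120, 0 → max 120
Smallest max regret = 120 → E.

E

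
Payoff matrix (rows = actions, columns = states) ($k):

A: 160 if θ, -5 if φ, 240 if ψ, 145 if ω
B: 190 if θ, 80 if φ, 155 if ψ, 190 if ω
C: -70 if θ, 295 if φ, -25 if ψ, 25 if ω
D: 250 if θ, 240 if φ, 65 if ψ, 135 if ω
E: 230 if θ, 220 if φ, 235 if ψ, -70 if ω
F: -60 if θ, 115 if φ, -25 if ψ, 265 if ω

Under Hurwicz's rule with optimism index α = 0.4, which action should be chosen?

D

A: 0.4·240 + 0.6·(-5) = 93
B: 0.4·190 + 0.6·80 = 124
C: 0.4·295 + 0.6·(-70) = 76
D: 0.4·250 + 0.6·65 = 139
E: 0.4·235 + 0.6·(-70) = 52
F: 0.4·265 + 0.6·(-60) = 70
Highest Hurwicz score = 139 → D.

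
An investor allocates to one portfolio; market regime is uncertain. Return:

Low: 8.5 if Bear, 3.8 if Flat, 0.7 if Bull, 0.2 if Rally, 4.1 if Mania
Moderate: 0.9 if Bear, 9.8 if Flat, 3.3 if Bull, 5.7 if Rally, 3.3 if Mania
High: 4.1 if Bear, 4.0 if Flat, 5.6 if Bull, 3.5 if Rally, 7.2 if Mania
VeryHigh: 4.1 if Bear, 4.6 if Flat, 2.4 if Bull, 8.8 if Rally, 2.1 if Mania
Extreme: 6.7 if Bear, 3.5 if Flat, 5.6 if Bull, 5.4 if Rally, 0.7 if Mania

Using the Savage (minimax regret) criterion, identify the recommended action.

Column bests: Bear=8.5, Flat=9.8, Bull=5.6, Rally=8.8, Mania=7.2.
Low regrets: 0.0, 6.0, 4.9, 8.6, 3.1 → max 8.6
Moderate regrets: 7.6, 0.0, 2.3, 3.1, 3.9 → max 7.6
High regrets: 4.4, 5.8, 0.0, 5.3, 0.0 → max 5.8
VeryHigh regrets: 4.4, 5.2, 3.2, 0.0, 5.1 → max 5.2
Extreme regrets: 1.8, 6.3, 0.0, 3.4, 6.5 → max 6.5
Smallest max regret = 5.2 → VeryHigh.

VeryHigh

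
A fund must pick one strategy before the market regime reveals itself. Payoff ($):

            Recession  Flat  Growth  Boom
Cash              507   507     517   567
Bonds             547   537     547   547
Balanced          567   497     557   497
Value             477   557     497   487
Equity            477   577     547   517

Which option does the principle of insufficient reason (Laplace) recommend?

Bonds

Row averages: Cash=524.5, Bonds=544.5, Balanced=529.5, Value=504.5, Equity=529.5
Highest average = 544.5 → Bonds.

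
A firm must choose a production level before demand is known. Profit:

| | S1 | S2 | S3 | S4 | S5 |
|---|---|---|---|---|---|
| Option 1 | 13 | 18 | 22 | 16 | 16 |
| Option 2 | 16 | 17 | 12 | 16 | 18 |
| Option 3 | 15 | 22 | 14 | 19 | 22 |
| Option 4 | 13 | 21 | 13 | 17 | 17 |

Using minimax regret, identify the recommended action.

Option 1

Column bests: S1=16, S2=22, S3=22, S4=19, S5=22.
Option 1 regrets: 3, 4, 0, 3, 6 → max 6
Option 2 regrets: 0, 5, 10, 3, 4 → max 10
Option 3 regrets: 1, 0, 8, 0, 0 → max 8
Option 4 regrets: 3, 1, 9, 2, 5 → max 9
Smallest max regret = 6 → Option 1.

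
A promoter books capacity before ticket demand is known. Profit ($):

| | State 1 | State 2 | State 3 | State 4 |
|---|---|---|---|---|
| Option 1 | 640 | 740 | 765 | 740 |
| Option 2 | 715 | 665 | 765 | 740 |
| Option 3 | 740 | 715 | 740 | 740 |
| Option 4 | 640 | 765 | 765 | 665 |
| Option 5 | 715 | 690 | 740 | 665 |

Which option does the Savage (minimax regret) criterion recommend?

Option 3

Column bests: State 1=740, State 2=765, State 3=765, State 4=740.
Option 1 regrets: 100, 25, 0, 0 → max 100
Option 2 regrets: 25, 100, 0, 0 → max 100
Option 3 regrets: 0, 50, 25, 0 → max 50
Option 4 regrets: 100, 0, 0, 75 → max 100
Option 5 regrets: 25, 75, 25, 75 → max 75
Smallest max regret = 50 → Option 3.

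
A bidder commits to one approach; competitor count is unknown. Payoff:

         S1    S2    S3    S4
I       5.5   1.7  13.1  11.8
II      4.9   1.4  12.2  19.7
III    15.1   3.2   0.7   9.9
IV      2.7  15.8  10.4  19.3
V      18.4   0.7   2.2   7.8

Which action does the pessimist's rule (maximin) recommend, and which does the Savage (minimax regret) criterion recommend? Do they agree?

maximin → IV; minimax regret → III (disagree)

Row minima: I=1.7, II=1.4, III=0.7, IV=2.7, V=0.7
Best worst-case = 2.7 → IV.
Column bests: S1=18.4, S2=15.8, S3=13.1, S4=19.7.
I regrets: 12.9, 14.1, 0.0, 7.9 → max 14.1
II regrets: 13.5, 14.4, 0.9, 0.0 → max 14.4
III regrets: 3.3, 12.6, 12.4, 9.8 → max 12.6
IV regrets: 15.7, 0.0, 2.7, 0.4 → max 15.7
V regrets: 0.0, 15.1, 10.9, 11.9 → max 15.1
Smallest max regret = 12.6 → III.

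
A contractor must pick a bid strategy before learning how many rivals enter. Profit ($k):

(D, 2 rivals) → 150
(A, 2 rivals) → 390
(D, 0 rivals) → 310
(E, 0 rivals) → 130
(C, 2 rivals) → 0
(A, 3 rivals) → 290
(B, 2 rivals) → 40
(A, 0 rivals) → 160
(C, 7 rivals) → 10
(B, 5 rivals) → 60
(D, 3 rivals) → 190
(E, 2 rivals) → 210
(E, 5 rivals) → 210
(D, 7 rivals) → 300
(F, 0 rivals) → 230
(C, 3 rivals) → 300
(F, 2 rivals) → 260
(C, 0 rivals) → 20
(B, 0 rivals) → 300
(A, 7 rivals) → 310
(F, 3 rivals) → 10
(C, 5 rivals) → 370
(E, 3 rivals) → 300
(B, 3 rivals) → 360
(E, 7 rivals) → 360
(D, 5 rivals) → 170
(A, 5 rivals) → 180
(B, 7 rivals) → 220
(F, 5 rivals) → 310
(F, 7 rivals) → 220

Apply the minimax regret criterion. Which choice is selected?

E

Column bests: 0 rivals=310, 2 rivals=390, 3 rivals=360, 5 rivals=370, 7 rivals=360.
A regrets: 150, 0, 70, 190, 50 → max 190
B regrets: 10, 350, 0, 310, 140 → max 350
C regrets: 290, 390, 60, 0, 350 → max 390
D regrets: 0, 240, 170, 200, 60 → max 240
E regrets: 180, 180, 60, 160, 0 → max 180
F regrets: 80, 130, 350, 60, 140 → max 350
Smallest max regret = 180 → E.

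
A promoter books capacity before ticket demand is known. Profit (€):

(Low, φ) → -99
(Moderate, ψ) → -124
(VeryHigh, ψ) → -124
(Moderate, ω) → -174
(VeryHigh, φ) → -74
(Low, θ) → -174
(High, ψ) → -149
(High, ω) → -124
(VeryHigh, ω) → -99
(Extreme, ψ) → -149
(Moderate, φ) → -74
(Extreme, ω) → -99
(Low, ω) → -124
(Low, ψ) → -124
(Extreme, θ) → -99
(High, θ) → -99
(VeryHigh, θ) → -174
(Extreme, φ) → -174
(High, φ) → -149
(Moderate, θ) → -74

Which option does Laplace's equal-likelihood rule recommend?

Moderate

Row averages: Low=-130.25, Moderate=-111.5, High=-130.25, VeryHigh=-117.75, Extreme=-130.25
Highest average = -111.5 → Moderate.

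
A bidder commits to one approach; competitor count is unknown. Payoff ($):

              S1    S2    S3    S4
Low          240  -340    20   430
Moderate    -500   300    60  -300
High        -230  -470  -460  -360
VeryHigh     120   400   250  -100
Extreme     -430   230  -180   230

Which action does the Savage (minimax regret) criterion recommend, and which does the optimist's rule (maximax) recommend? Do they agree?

minimax regret → VeryHigh; maximax → Low (disagree)

Column bests: S1=240, S2=400, S3=250, S4=430.
Low regrets: 0, 740, 230, 0 → max 740
Moderate regrets: 740, 100, 190, 730 → max 740
High regrets: 470, 870, 710, 790 → max 870
VeryHigh regrets: 120, 0, 0, 530 → max 530
Extreme regrets: 670, 170, 430, 200 → max 670
Smallest max regret = 530 → VeryHigh.
Row maxima: Low=430, Moderate=300, High=-230, VeryHigh=400, Extreme=230
Best best-case = 430 → Low.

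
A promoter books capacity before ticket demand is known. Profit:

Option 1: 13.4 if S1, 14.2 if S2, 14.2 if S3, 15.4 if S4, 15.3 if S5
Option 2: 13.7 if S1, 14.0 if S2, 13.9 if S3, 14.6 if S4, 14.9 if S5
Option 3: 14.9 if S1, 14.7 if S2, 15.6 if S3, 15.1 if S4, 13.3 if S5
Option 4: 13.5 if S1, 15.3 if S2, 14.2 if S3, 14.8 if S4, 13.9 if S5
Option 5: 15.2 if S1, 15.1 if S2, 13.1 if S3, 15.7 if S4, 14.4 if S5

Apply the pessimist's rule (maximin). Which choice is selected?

Option 2

Row minima: Option 1=13.4, Option 2=13.7, Option 3=13.3, Option 4=13.5, Option 5=13.1
Best worst-case = 13.7 → Option 2.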